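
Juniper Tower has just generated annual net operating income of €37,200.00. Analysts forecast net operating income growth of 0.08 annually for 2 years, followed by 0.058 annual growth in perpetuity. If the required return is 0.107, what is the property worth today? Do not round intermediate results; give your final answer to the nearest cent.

€836213.04

D_1 = 40176.00000
D_2 = 43390.08000
Terminal value at year 2: TV = D_2×(1+g_2)/(r−g_2) = 45906.70464/0.049 = 936871.52327
P_0 = D_1/(1+r)^1 + D_2/(1+r)^2 + TV/(1+r)^2
    = 36292.68293 + 35407.49554 + 764512.86285 = 836213.04131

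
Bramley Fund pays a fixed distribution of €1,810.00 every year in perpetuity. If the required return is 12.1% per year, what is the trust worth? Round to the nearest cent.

Level perpetuity: PV = C / r = €1,810.00 / 0.121 = €14,958.68

€14958.68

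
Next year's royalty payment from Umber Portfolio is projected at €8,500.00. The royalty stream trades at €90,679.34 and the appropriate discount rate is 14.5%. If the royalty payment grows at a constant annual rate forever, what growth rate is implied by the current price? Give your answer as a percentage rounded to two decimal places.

5.13%

P = D₁/(r−g) ⇒ g = r − D₁/P = 0.145 − €8,500.00/€90,679.34 = 0.051263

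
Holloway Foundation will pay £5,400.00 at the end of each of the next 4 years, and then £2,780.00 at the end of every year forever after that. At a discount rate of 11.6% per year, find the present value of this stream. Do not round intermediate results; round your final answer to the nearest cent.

PV of 4-year annuity: £5,400.00 × [1 − (1+0.116)^−4] / 0.116 = 16540.82604
Perpetuity value at year 4: £2,780.00 / 0.116 = 23965.51724
PV of perpetuity: 23965.51724 / (1+0.116)^4 = 15450.05495
Total PV = 16540.82604 + 15450.05495 = 31990.88099

£31990.88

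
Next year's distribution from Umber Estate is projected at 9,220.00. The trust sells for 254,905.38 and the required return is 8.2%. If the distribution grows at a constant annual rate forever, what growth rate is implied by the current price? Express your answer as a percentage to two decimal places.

P = D₁/(r−g) ⇒ g = r − D₁/P = 0.082 − 9,220.00/254,905.38 = 0.045830

4.58%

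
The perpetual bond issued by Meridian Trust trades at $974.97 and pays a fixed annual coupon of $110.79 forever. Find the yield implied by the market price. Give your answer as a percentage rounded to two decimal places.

P = C/r ⇒ r = C/P = $110.79/$974.97 = 0.113634

11.36%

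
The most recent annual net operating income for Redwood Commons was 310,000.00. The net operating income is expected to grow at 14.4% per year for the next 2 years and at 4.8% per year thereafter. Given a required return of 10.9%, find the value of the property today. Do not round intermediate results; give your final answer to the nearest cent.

6317036.47

D_1 = 354640.00000
D_2 = 405708.16000
Terminal value at year 2: TV = D_2×(1+g_2)/(r−g_2) = 425182.15168/0.061 = 6970199.20787
P_0 = D_1/(1+r)^1 + D_2/(1+r)^2 + TV/(1+r)^2
    = 319783.58882 + 329875.94735 + 5667376.93148 = 6317036.46765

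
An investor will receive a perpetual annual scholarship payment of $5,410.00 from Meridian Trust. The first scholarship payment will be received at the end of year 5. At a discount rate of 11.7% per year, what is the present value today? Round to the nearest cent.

$29702.89

Value at end of year 4: C / r = $5,410.00 / 0.117 = $46,239.3162
Discount to today: PV = $46,239.3162 / (1 + 0.117)^4 = $46,239.3162 / 1.556728 = $29,702.89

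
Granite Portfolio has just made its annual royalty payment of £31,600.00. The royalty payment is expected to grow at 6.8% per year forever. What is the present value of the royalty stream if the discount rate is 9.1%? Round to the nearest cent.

£1467339.13

D₁ = D₀ × (1 + g) = £31,600.00 × 1.068 = £33,748.8000
Growing perpetuity: P = D₁ / (r − g) = £33,748.8000 / (0.091 − 0.068) = £1,467,339.13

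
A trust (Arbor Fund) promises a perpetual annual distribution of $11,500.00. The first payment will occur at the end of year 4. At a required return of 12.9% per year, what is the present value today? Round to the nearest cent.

$61947.86

Value at end of year 3: C / r = $11,500.00 / 0.129 = $89,147.2868
Discount to today: PV = $89,147.2868 / (1 + 0.129)^3 = $89,147.2868 / 1.439070 = $61,947.86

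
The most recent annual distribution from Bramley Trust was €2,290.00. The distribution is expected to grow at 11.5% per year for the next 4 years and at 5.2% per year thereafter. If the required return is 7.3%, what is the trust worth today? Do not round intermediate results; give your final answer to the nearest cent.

D_1 = 2553.35000
D_2 = 2846.98525
D_3 = 3174.38855
D_4 = 3539.44324
Terminal value at year 4: TV = D_4×(1+g_2)/(r−g_2) = 3723.49429/0.021 = 177309.25170
P_0 = D_1/(1+r)^1 + D_2/(1+r)^2 + D_3/(1+r)^3 + D_4/(1+r)^4 + TV/(1+r)^4
    = 2379.63653 + 2472.78167 + 2569.57275 + 2670.15249 + 133761.92467 = 143854.06812

€143854.07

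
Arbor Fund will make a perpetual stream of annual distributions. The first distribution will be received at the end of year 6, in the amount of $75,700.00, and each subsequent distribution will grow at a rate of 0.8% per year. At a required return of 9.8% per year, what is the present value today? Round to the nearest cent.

Value at end of year 5: C₁ / (r − g) = $75,700.00 / (0.098 − 0.008) = $841,111.1111
Discount to today: PV = $841,111.1111 / (1 + 0.098)^5 = $841,111.1111 / 1.595922 = $527,037.68

$527037.68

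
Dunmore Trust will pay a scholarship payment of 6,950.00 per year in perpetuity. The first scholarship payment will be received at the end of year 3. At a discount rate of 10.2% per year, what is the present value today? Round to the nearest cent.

Value at end of year 2: C / r = 6,950.00 / 0.102 = 68,137.2549
Discount to today: PV = 68,137.2549 / (1 + 0.102)^2 = 68,137.2549 / 1.214404 = 56,107.57

56107.57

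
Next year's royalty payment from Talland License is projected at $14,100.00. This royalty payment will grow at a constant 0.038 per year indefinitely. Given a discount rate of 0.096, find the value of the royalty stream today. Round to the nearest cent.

$243103.45

Growing perpetuity: P = D₁ / (r − g) = $14,100.0000 / (0.096 − 0.038) = $243,103.45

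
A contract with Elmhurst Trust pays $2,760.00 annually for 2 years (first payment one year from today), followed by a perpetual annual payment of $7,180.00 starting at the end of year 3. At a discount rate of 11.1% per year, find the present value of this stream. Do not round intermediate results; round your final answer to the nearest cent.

$57125.37

PV of 2-year annuity: $2,760.00 × [1 − (1+0.111)^−2] / 0.111 = 4720.29561
Perpetuity value at year 2: $7,180.00 / 0.111 = 64684.68468
PV of perpetuity: 64684.68468 / (1+0.111)^2 = 52405.07509
Total PV = 4720.29561 + 52405.07509 = 57125.37070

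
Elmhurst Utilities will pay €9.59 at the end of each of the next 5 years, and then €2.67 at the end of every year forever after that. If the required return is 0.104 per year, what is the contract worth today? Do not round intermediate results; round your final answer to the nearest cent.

PV of 5-year annuity: €9.59 × [1 − (1+0.104)^−5] / 0.104 = 35.98519
Perpetuity value at year 5: €2.67 / 0.104 = 25.67308
PV of perpetuity: 25.67308 / (1+0.104)^5 = 15.65426
Total PV = 35.98519 + 15.65426 = 51.63945

€51.64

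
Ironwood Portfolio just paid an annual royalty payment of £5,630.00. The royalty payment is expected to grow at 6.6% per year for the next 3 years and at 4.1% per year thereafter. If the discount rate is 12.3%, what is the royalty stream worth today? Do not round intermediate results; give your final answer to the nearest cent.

D_1 = 6001.58000
D_2 = 6397.68428
D_3 = 6819.93144
Terminal value at year 3: TV = D_3×(1+g_2)/(r−g_2) = 7099.54863/0.082 = 86579.86136
P_0 = D_1/(1+r)^1 + D_2/(1+r)^2 + D_3/(1+r)^3 + TV/(1+r)^3
    = 5344.23865 + 5072.98165 + 4815.49283 + 61133.26867 = 76365.98180

£76365.98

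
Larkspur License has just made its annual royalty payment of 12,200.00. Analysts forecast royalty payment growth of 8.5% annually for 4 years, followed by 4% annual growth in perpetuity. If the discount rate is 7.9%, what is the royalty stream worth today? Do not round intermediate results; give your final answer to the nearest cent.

382112.43

D_1 = 13237.00000
D_2 = 14362.14500
D_3 = 15582.92733
D_4 = 16907.47615
Terminal value at year 4: TV = D_4×(1+g_2)/(r−g_2) = 17583.77519/0.039 = 450866.03060
P_0 = D_1/(1+r)^1 + D_2/(1+r)^2 + D_3/(1+r)^3 + D_4/(1+r)^4 + TV/(1+r)^4
    = 12267.84059 + 12336.05843 + 12404.65560 + 12473.63422 + 332630.24597 = 382112.43482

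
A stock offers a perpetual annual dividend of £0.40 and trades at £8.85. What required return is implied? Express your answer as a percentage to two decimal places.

4.52%

P = C/r ⇒ r = C/P = £0.40/£8.85 = 0.045198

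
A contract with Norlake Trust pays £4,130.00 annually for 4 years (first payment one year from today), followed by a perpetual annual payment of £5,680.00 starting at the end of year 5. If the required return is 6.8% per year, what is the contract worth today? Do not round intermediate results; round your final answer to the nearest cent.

£78255.44

PV of 4-year annuity: £4,130.00 × [1 − (1+0.068)^−4] / 0.068 = 14052.57674
Perpetuity value at year 4: £5,680.00 / 0.068 = 83529.41176
PV of perpetuity: 83529.41176 / (1+0.068)^4 = 64202.86555
Total PV = 14052.57674 + 64202.86555 = 78255.44229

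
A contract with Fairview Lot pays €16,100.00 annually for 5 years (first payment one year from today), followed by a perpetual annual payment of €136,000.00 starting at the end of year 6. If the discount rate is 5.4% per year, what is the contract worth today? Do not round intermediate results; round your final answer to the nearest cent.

PV of 5-year annuity: €16,100.00 × [1 − (1+0.054)^−5] / 0.054 = 68940.52277
Perpetuity value at year 5: €136,000.00 / 0.054 = 2518518.51852
PV of perpetuity: 2518518.51852 / (1+0.054)^5 = 1936163.79199
Total PV = 68940.52277 + 1936163.79199 = 2005104.31476

€2005104.31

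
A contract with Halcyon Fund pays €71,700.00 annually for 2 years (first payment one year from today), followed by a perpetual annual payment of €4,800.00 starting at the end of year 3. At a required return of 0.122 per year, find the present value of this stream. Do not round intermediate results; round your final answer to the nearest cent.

PV of 2-year annuity: €71,700.00 × [1 − (1+0.122)^−2] / 0.122 = 120858.95126
Perpetuity value at year 2: €4,800.00 / 0.122 = 39344.26230
PV of perpetuity: 39344.26230 / (1+0.122)^2 = 31253.28648
Total PV = 120858.95126 + 31253.28648 = 152112.23774

€152112.24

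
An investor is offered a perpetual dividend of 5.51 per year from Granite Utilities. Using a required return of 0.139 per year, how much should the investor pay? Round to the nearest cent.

39.64

Level perpetuity: PV = C / r = 5.51 / 0.139 = 39.64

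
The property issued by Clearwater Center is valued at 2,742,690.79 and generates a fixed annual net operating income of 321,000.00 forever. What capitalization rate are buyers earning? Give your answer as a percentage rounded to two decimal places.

11.70%

P = C/r ⇒ r = C/P = 321,000.00/2,742,690.79 = 0.117038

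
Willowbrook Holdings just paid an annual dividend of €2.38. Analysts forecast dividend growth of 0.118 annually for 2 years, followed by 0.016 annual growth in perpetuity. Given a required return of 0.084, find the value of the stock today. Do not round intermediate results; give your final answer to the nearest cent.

D_1 = 2.66084
D_2 = 2.97482
Terminal value at year 2: TV = D_2×(1+g_2)/(r−g_2) = 3.02242/0.068 = 44.44730
P_0 = D_1/(1+r)^1 + D_2/(1+r)^2 + TV/(1+r)^2
    = 2.45465 + 2.53164 + 37.82568 = 42.81197

€42.81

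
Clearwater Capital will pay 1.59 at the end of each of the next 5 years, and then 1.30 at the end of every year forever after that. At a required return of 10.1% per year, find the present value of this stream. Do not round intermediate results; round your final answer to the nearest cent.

13.97

PV of 5-year annuity: 1.59 × [1 − (1+0.101)^−5] / 0.101 = 6.01198
Perpetuity value at year 5: 1.30 / 0.101 = 12.87129
PV of perpetuity: 12.87129 / (1+0.101)^5 = 7.95583
Total PV = 6.01198 + 7.95583 = 13.96781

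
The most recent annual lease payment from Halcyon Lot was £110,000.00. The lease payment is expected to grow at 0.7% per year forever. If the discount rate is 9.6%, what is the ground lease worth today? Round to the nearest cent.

D₁ = D₀ × (1 + g) = £110,000.00 × 1.007 = £110,770.0000
Growing perpetuity: P = D₁ / (r − g) = £110,770.0000 / (0.096 − 0.007) = £1,244,606.74

£1244606.74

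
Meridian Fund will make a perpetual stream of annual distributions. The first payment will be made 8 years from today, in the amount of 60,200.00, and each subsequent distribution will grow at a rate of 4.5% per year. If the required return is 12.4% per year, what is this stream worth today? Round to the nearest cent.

Value at end of year 7: C₁ / (r − g) = 60,200.00 / (0.124 − 0.045) = 762,025.3165
Discount to today: PV = 762,025.3165 / (1 + 0.124)^7 = 762,025.3165 / 2.266544 = 336,205.82

336205.82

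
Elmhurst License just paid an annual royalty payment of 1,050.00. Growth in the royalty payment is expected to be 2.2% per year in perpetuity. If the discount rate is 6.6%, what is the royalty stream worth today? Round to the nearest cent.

D₁ = D₀ × (1 + g) = 1,050.00 × 1.022 = 1,073.1000
Growing perpetuity: P = D₁ / (r − g) = 1,073.1000 / (0.066 − 0.022) = 24,388.64

24388.64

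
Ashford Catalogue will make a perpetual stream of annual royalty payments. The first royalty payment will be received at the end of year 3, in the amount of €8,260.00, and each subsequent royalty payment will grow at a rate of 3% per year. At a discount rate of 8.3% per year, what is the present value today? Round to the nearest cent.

Value at end of year 2: C₁ / (r − g) = €8,260.00 / (0.083 − 0.03) = €155,849.0566
Discount to today: PV = €155,849.0566 / (1 + 0.083)^2 = €155,849.0566 / 1.172889 = €132,876.22

€132876.22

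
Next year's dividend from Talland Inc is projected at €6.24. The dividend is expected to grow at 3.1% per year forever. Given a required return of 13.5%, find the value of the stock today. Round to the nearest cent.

€60.00

Growing perpetuity: P = D₁ / (r − g) = €6.2400 / (0.135 − 0.031) = €60.00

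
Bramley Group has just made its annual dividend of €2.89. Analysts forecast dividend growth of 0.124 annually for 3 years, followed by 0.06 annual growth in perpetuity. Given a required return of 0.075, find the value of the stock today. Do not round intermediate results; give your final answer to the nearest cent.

D_1 = 3.24836
D_2 = 3.65116
D_3 = 4.10390
Terminal value at year 3: TV = D_3×(1+g_2)/(r−g_2) = 4.35013/0.015 = 290.00894
P_0 = D_1/(1+r)^1 + D_2/(1+r)^2 + D_3/(1+r)^3 + TV/(1+r)^3
    = 3.02173 + 3.15946 + 3.30348 + 233.44576 = 242.93043

€242.93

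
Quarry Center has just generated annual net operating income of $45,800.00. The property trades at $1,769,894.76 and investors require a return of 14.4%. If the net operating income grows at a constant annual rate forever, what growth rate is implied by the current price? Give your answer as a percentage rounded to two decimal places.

P = D₀(1+g)/(r−g) ⇒ P(r−g) = D₀(1+g) ⇒ g(P+D₀) = P·r − D₀
g = (P·r − D₀)/(P + D₀) = ($1,769,894.76×0.144 − $45,800.00) / ($1,769,894.76 + $45,800.00) = 0.115143

11.51%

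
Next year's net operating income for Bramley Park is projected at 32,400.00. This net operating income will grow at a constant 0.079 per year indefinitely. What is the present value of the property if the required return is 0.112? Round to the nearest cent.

Growing perpetuity: P = D₁ / (r − g) = 32,400.0000 / (0.112 − 0.079) = 981,818.18

981818.18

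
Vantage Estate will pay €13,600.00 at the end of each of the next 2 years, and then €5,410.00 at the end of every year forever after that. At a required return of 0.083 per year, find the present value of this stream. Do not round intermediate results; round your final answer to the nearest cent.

PV of 2-year annuity: €13,600.00 × [1 − (1+0.083)^−2] / 0.083 = 24153.01022
Perpetuity value at year 2: €5,410.00 / 0.083 = 65180.72289
PV of perpetuity: 65180.72289 / (1+0.083)^2 = 55572.79750
Total PV = 24153.01022 + 55572.79750 = 79725.80772

€79725.81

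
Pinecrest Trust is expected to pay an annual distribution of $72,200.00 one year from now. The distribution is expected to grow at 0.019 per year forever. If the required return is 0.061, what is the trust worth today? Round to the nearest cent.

$1719047.62

Growing perpetuity: P = D₁ / (r − g) = $72,200.0000 / (0.061 − 0.019) = $1,719,047.62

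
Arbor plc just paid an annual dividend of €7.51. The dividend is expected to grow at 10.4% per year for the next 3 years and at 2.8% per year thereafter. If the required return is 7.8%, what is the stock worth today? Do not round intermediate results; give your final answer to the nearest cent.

€189.48

D_1 = 8.29104
D_2 = 9.15331
D_3 = 10.10525
Terminal value at year 3: TV = D_3×(1+g_2)/(r−g_2) = 10.38820/0.05 = 207.76399
P_0 = D_1/(1+r)^1 + D_2/(1+r)^2 + D_3/(1+r)^3 + TV/(1+r)^3
    = 7.69113 + 7.87663 + 8.06661 + 165.84943 = 189.48380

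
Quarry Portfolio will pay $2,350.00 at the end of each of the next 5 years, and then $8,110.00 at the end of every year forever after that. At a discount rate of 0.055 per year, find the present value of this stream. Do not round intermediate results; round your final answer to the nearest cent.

$122857.71

PV of 5-year annuity: $2,350.00 × [1 − (1+0.055)^−5] / 0.055 = 10035.16852
Perpetuity value at year 5: $8,110.00 / 0.055 = 147454.54545
PV of perpetuity: 147454.54545 / (1+0.055)^5 = 112822.53836
Total PV = 10035.16852 + 112822.53836 = 122857.70687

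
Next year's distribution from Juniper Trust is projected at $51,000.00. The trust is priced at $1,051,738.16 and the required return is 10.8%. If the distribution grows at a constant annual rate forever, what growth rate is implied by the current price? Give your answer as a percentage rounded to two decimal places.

P = D₁/(r−g) ⇒ g = r − D₁/P = 0.108 − $51,000.00/$1,051,738.16 = 0.059509

5.95%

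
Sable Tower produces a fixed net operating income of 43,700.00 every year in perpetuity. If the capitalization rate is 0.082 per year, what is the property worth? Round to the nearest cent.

532926.83

Level perpetuity: PV = C / r = 43,700.00 / 0.082 = 532,926.83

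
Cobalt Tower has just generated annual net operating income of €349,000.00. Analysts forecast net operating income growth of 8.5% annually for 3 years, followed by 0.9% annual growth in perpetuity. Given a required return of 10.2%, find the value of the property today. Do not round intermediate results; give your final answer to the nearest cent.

€4628944.03

D_1 = 378665.00000
D_2 = 410851.52500
D_3 = 445773.90463
Terminal value at year 3: TV = D_3×(1+g_2)/(r−g_2) = 449785.86977/0.093 = 4836407.20179
P_0 = D_1/(1+r)^1 + D_2/(1+r)^2 + D_3/(1+r)^3 + TV/(1+r)^3
    = 343616.15245 + 338315.35881 + 333096.33785 + 3613916.18160 = 4628944.03071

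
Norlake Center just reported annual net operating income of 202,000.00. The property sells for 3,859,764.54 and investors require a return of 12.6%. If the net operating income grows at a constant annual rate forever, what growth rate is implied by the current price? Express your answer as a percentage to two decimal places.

P = D₀(1+g)/(r−g) ⇒ P(r−g) = D₀(1+g) ⇒ g(P+D₀) = P·r − D₀
g = (P·r − D₀)/(P + D₀) = (3,859,764.54×0.126 − 202,000.00) / (3,859,764.54 + 202,000.00) = 0.070002

7.00%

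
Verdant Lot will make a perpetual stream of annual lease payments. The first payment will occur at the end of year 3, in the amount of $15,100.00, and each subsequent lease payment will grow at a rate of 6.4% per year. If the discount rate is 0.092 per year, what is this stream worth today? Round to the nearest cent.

$452244.86

Value at end of year 2: C₁ / (r − g) = $15,100.00 / (0.092 − 0.064) = $539,285.7143
Discount to today: PV = $539,285.7143 / (1 + 0.092)^2 = $539,285.7143 / 1.192464 = $452,244.86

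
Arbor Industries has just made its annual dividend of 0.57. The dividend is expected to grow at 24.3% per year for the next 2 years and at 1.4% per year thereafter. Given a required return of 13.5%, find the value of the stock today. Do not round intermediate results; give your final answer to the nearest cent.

7.04

D_1 = 0.70851
D_2 = 0.88068
Terminal value at year 2: TV = D_2×(1+g_2)/(r−g_2) = 0.89301/0.121 = 7.38023
P_0 = D_1/(1+r)^1 + D_2/(1+r)^2 + TV/(1+r)^2
    = 0.62424 + 0.68364 + 5.72899 = 7.03686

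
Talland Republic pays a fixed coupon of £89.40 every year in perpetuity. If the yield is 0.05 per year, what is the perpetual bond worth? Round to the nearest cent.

Level perpetuity: PV = C / r = £89.40 / 0.05 = £1,788.00

£1788.00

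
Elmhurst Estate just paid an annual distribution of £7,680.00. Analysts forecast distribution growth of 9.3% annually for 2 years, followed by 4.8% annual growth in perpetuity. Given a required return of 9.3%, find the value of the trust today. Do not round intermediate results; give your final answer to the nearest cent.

£194218.67

D_1 = 8394.24000
D_2 = 9174.90432
Terminal value at year 2: TV = D_2×(1+g_2)/(r−g_2) = 9615.29973/0.045 = 213673.32727
P_0 = D_1/(1+r)^1 + D_2/(1+r)^2 + TV/(1+r)^2
    = 7680.00000 + 7680.00000 + 178858.66667 = 194218.66667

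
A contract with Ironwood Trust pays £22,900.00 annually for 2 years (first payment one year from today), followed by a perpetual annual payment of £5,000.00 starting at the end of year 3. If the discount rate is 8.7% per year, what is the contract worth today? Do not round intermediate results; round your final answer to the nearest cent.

£89087.95

PV of 2-year annuity: £22,900.00 × [1 − (1+0.087)^−2] / 0.087 = 40448.16680
Perpetuity value at year 2: £5,000.00 / 0.087 = 57471.26437
PV of perpetuity: 57471.26437 / (1+0.087)^2 = 48639.78690
Total PV = 40448.16680 + 48639.78690 = 89087.95370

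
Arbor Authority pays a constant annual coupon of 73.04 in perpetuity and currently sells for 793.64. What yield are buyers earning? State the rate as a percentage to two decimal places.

P = C/r ⇒ r = C/P = 73.04/793.64 = 0.092032

9.20%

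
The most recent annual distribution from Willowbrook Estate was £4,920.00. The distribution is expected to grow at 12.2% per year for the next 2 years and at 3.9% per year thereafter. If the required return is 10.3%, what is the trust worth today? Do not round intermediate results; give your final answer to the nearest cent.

£92744.29

D_1 = 5520.24000
D_2 = 6193.70928
Terminal value at year 2: TV = D_2×(1+g_2)/(r−g_2) = 6435.26394/0.064 = 100550.99909
P_0 = D_1/(1+r)^1 + D_2/(1+r)^2 + TV/(1+r)^2
    = 5004.75068 + 5090.96125 + 82648.57410 = 92744.28604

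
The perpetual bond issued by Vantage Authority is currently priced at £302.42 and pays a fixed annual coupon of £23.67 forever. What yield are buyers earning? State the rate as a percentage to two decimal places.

P = C/r ⇒ r = C/P = £23.67/£302.42 = 0.078269

7.83%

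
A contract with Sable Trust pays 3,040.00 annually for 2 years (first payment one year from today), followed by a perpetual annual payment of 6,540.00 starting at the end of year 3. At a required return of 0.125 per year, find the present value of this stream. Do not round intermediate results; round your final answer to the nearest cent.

46443.46

PV of 2-year annuity: 3,040.00 × [1 − (1+0.125)^−2] / 0.125 = 5104.19753
Perpetuity value at year 2: 6,540.00 / 0.125 = 52320.00000
PV of perpetuity: 52320.00000 / (1+0.125)^2 = 41339.25926
Total PV = 5104.19753 + 41339.25926 = 46443.45679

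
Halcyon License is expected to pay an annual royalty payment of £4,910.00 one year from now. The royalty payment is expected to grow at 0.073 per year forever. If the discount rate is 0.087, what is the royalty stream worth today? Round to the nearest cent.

£350714.29

Growing perpetuity: P = D₁ / (r − g) = £4,910.0000 / (0.087 − 0.073) = £350,714.29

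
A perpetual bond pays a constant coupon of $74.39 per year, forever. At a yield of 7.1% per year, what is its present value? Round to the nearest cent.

$1047.75

Level perpetuity: PV = C / r = $74.39 / 0.071 = $1,047.75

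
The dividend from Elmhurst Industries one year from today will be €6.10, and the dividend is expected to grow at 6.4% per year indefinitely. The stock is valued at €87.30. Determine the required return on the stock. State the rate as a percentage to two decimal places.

P = D₁/(r − g) ⇒ r = D₁/P + g = €6.1000/€87.30 + 0.064 = 0.069874 + 0.064 = 0.133874

13.39%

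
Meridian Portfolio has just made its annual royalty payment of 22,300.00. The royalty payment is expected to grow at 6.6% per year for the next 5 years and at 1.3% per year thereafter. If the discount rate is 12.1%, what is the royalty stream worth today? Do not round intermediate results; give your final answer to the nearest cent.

D_1 = 23771.80000
D_2 = 25340.73880
D_3 = 27013.22756
D_4 = 28796.10058
D_5 = 30696.64322
Terminal value at year 5: TV = D_5×(1+g_2)/(r−g_2) = 31095.69958/0.108 = 287923.14426
P_0 = D_1/(1+r)^1 + D_2/(1+r)^2 + D_3/(1+r)^3 + D_4/(1+r)^4 + D_5/(1+r)^5 + TV/(1+r)^5
    = 21205.88760 + 20165.45601 + 19176.07146 + 18235.22941 + 17340.54822 + 162647.91987 = 258771.11257

258771.11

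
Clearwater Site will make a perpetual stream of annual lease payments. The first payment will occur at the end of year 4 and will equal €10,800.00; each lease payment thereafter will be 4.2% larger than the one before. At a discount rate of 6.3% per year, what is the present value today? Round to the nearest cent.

Value at end of year 3: C₁ / (r − g) = €10,800.00 / (0.063 − 0.042) = €514,285.7143
Discount to today: PV = €514,285.7143 / (1 + 0.063)^3 = €514,285.7143 / 1.201157 = €428,158.60

€428158.60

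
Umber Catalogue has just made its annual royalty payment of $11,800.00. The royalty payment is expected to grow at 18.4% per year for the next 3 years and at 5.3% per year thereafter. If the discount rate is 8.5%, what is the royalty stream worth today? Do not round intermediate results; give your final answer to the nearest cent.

$546837.68

D_1 = 13971.20000
D_2 = 16541.90080
D_3 = 19585.61055
Terminal value at year 3: TV = D_3×(1+g_2)/(r−g_2) = 20623.64791/0.032 = 644488.99707
P_0 = D_1/(1+r)^1 + D_2/(1+r)^2 + D_3/(1+r)^3 + TV/(1+r)^3
    = 12876.68203 + 14051.60509 + 15333.73311 + 504575.65515 = 546837.67538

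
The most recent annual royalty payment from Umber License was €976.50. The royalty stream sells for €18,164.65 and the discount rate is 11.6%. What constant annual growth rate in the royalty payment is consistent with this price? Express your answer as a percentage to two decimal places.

P = D₀(1+g)/(r−g) ⇒ P(r−g) = D₀(1+g) ⇒ g(P+D₀) = P·r − D₀
g = (P·r − D₀)/(P + D₀) = (€18,164.65×0.116 − €976.50) / (€18,164.65 + €976.50) = 0.059066

5.91%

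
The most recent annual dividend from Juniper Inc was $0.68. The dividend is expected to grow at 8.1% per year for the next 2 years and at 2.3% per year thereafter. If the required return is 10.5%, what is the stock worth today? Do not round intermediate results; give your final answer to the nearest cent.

D_1 = 0.73508
D_2 = 0.79462
Terminal value at year 2: TV = D_2×(1+g_2)/(r−g_2) = 0.81290/0.082 = 9.91339
P_0 = D_1/(1+r)^1 + D_2/(1+r)^2 + TV/(1+r)^2
    = 0.66523 + 0.65078 + 8.11891 = 9.43492

$9.43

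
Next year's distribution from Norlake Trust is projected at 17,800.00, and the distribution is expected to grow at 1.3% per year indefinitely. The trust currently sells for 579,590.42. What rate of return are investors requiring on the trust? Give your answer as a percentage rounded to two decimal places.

4.37%

P = D₁/(r − g) ⇒ r = D₁/P + g = 17,800.0000/579,590.42 + 0.013 = 0.030711 + 0.013 = 0.043711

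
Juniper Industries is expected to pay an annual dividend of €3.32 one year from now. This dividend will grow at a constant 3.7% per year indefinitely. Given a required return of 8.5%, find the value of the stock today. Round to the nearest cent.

€69.17

Growing perpetuity: P = D₁ / (r − g) = €3.3200 / (0.085 − 0.037) = €69.17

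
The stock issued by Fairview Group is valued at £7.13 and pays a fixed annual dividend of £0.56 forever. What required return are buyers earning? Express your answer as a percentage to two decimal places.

P = C/r ⇒ r = C/P = £0.56/£7.13 = 0.078541

7.85%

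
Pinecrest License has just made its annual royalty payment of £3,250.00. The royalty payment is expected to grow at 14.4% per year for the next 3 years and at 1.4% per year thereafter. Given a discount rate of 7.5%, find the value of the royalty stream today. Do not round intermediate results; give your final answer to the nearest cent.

£76165.52

D_1 = 3718.00000
D_2 = 4253.39200
D_3 = 4865.88045
Terminal value at year 3: TV = D_3×(1+g_2)/(r−g_2) = 4934.00277/0.061 = 80885.29138
P_0 = D_1/(1+r)^1 + D_2/(1+r)^2 + D_3/(1+r)^3 + TV/(1+r)^3
    = 3458.60465 + 3680.59881 + 3916.84190 + 65109.47022 = 76165.51557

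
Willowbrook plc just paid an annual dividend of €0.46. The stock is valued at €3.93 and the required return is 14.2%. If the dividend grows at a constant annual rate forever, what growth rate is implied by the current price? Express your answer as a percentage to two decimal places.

P = D₀(1+g)/(r−g) ⇒ P(r−g) = D₀(1+g) ⇒ g(P+D₀) = P·r − D₀
g = (P·r − D₀)/(P + D₀) = (€3.93×0.142 − €0.46) / (€3.93 + €0.46) = 0.022337

2.23%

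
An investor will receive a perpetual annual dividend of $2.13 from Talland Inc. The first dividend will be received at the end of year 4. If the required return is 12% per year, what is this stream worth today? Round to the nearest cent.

$12.63

Value at end of year 3: C / r = $2.13 / 0.12 = $17.7500
Discount to today: PV = $17.7500 / (1 + 0.12)^3 = $17.7500 / 1.404928 = $12.63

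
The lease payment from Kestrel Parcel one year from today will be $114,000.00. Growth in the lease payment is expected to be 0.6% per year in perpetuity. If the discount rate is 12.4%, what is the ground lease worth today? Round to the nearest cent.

$966101.69

Growing perpetuity: P = D₁ / (r − g) = $114,000.0000 / (0.124 − 0.006) = $966,101.69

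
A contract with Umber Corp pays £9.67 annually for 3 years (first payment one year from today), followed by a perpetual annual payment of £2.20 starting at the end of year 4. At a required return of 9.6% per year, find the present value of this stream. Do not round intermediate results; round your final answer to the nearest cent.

PV of 3-year annuity: £9.67 × [1 − (1+0.096)^−3] / 0.096 = 24.21822
Perpetuity value at year 3: £2.20 / 0.096 = 22.91667
PV of perpetuity: 22.91667 / (1+0.096)^3 = 17.40683
Total PV = 24.21822 + 17.40683 = 41.62505

£41.63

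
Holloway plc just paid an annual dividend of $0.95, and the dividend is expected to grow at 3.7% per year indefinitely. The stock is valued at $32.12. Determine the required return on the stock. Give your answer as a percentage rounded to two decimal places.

D₁ = $0.95 × 1.037 = $0.9852
P = D₁/(r − g) ⇒ r = D₁/P + g = $0.9852/$32.12 + 0.037 = 0.030671 + 0.037 = 0.067671

6.77%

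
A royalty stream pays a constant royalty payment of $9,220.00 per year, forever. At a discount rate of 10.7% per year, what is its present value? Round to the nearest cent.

$86168.22

Level perpetuity: PV = C / r = $9,220.00 / 0.107 = $86,168.22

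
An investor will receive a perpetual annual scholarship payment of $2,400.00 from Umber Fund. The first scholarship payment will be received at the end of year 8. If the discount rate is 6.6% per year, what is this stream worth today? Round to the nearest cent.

Value at end of year 7: C / r = $2,400.00 / 0.066 = $36,363.6364
Discount to today: PV = $36,363.6364 / (1 + 0.066)^7 = $36,363.6364 / 1.564229 = $23,247.00

$23247.00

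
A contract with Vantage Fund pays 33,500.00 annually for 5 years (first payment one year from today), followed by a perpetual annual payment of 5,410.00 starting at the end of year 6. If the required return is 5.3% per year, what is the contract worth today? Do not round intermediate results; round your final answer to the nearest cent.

PV of 5-year annuity: 33,500.00 × [1 − (1+0.053)^−5] / 0.053 = 143842.52659
Perpetuity value at year 5: 5,410.00 / 0.053 = 102075.47170
PV of perpetuity: 102075.47170 / (1+0.053)^5 = 78845.97711
Total PV = 143842.52659 + 78845.97711 = 222688.50369

222688.50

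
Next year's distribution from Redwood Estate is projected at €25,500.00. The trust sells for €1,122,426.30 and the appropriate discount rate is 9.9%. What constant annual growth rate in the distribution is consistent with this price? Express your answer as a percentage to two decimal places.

7.63%

P = D₁/(r−g) ⇒ g = r − D₁/P = 0.099 − €25,500.00/€1,122,426.30 = 0.076281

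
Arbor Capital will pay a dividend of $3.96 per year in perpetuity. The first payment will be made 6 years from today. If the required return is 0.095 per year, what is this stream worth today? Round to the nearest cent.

$26.48

Value at end of year 5: C / r = $3.96 / 0.095 = $41.6842
Discount to today: PV = $41.6842 / (1 + 0.095)^5 = $41.6842 / 1.574239 = $26.48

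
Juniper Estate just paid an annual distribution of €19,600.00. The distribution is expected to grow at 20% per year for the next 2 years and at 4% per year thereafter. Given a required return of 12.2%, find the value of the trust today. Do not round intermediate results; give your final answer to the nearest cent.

D_1 = 23520.00000
D_2 = 28224.00000
Terminal value at year 2: TV = D_2×(1+g_2)/(r−g_2) = 29352.96000/0.082 = 357962.92683
P_0 = D_1/(1+r)^1 + D_2/(1+r)^2 + TV/(1+r)^2
    = 20962.56684 + 22419.85759 + 284349.41331 = 327731.83775

€327731.84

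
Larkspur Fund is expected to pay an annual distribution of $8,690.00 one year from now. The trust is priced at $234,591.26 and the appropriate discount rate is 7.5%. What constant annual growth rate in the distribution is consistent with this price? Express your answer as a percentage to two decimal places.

3.80%

P = D₁/(r−g) ⇒ g = r − D₁/P = 0.075 − $8,690.00/$234,591.26 = 0.037957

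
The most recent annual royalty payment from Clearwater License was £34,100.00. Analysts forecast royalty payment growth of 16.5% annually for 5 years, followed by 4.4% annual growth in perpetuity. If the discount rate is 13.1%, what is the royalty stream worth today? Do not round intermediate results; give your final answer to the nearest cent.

£661024.55

D_1 = 39726.50000
D_2 = 46281.37250
D_3 = 53917.79896
D_4 = 62814.23579
D_5 = 73178.58470
Terminal value at year 5: TV = D_5×(1+g_2)/(r−g_2) = 76398.44242/0.087 = 878143.01636
P_0 = D_1/(1+r)^1 + D_2/(1+r)^2 + D_3/(1+r)^3 + D_4/(1+r)^4 + D_5/(1+r)^5 + TV/(1+r)^5
    = 35125.11052 + 36181.03781 + 37268.70826 + 38389.07615 + 39543.12441 + 474517.49298 = 661024.55013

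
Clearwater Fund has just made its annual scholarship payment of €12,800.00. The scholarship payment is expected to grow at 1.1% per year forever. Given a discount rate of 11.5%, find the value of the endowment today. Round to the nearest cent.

€124430.77

D₁ = D₀ × (1 + g) = €12,800.00 × 1.011 = €12,940.8000
Growing perpetuity: P = D₁ / (r − g) = €12,940.8000 / (0.115 − 0.011) = €124,430.77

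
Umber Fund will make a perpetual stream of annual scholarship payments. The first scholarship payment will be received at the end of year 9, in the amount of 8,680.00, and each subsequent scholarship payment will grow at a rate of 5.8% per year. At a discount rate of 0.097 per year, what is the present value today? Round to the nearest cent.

106121.19

Value at end of year 8: C₁ / (r − g) = 8,680.00 / (0.097 − 0.058) = 222,564.1026
Discount to today: PV = 222,564.1026 / (1 + 0.097)^8 = 222,564.1026 / 2.097264 = 106,121.19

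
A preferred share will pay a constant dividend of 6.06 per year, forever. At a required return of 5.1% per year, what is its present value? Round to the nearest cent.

118.82

Level perpetuity: PV = C / r = 6.06 / 0.051 = 118.82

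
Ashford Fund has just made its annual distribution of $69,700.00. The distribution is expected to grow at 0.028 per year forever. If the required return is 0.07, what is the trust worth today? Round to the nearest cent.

$1705990.48

D₁ = D₀ × (1 + g) = $69,700.00 × 1.028 = $71,651.6000
Growing perpetuity: P = D₁ / (r − g) = $71,651.6000 / (0.07 − 0.028) = $1,705,990.48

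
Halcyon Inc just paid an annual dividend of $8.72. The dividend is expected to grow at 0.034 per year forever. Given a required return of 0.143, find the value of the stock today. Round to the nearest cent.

D₁ = D₀ × (1 + g) = $8.72 × 1.034 = $9.0165
Growing perpetuity: P = D₁ / (r − g) = $9.0165 / (0.143 − 0.034) = $82.72

$82.72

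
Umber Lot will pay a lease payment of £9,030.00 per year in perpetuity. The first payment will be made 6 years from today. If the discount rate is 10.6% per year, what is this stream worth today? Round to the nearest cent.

£51476.17

Value at end of year 5: C / r = £9,030.00 / 0.106 = £85,188.6792
Discount to today: PV = £85,188.6792 / (1 + 0.106)^5 = £85,188.6792 / 1.654915 = £51,476.17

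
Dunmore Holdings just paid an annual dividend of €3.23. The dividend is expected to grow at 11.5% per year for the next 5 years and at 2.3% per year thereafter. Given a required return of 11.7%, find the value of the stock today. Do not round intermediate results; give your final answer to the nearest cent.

D_1 = 3.60145
D_2 = 4.01562
D_3 = 4.47741
D_4 = 4.99232
D_5 = 5.56643
Terminal value at year 5: TV = D_5×(1+g_2)/(r−g_2) = 5.69446/0.094 = 60.57935
P_0 = D_1/(1+r)^1 + D_2/(1+r)^2 + D_3/(1+r)^3 + D_4/(1+r)^4 + D_5/(1+r)^5 + TV/(1+r)^5
    = 3.22422 + 3.21844 + 3.21268 + 3.20693 + 3.20119 + 34.83845 = 50.90190

€50.90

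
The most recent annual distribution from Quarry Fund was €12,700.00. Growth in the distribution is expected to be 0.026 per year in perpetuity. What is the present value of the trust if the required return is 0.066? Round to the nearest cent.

D₁ = D₀ × (1 + g) = €12,700.00 × 1.026 = €13,030.2000
Growing perpetuity: P = D₁ / (r − g) = €13,030.2000 / (0.066 − 0.026) = €325,755.00

€325755.00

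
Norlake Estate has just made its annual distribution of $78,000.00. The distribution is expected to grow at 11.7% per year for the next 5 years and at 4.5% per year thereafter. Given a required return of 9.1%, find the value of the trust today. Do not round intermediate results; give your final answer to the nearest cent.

D_1 = 87126.00000
D_2 = 97319.74200
D_3 = 108706.15181
D_4 = 121424.77158
D_5 = 135631.46985
Terminal value at year 5: TV = D_5×(1+g_2)/(r−g_2) = 141734.88599/0.046 = 3081193.17378
P_0 = D_1/(1+r)^1 + D_2/(1+r)^2 + D_3/(1+r)^3 + D_4/(1+r)^4 + D_5/(1+r)^5 + TV/(1+r)^5
    = 79858.84510 + 81761.98898 + 83710.48734 + 85705.42104 + 87747.89670 + 1993403.30555 = 2412187.94471

$2412187.94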